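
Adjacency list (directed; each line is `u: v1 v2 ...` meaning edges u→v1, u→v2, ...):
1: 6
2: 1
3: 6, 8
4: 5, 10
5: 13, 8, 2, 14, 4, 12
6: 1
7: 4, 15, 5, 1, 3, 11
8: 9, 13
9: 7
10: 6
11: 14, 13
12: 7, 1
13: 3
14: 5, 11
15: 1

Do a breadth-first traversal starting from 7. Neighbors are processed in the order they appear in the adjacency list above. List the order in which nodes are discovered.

Visit 7; enqueue 4, 15, 5, 1, 3, 11 → queue [4, 15, 5, 1, 3, 11]
Visit 4; enqueue 10 → queue [15, 5, 1, 3, 11, 10]
Visit 15 → queue [5, 1, 3, 11, 10]
Visit 5; enqueue 13, 8, 2, 14, 12 → queue [1, 3, 11, 10, 13, 8, 2, 14, 12]
Visit 1; enqueue 6 → queue [3, 11, 10, 13, 8, 2, 14, 12, 6]
Visit 3 → queue [11, 10, 13, 8, 2, 14, 12, 6]
Visit 11 → queue [10, 13, 8, 2, 14, 12, 6]
Visit 10 → queue [13, 8, 2, 14, 12, 6]
Visit 13 → queue [8, 2, 14, 12, 6]
Visit 8; enqueue 9 → queue [2, 14, 12, 6, 9]
Visit 2 → queue [14, 12, 6, 9]
Visit 14 → queue [12, 6, 9]
Visit 12 → queue [6, 9]
Visit 6 → queue [9]
Visit 9 → queue []

7, 4, 15, 5, 1, 3, 11, 10, 13, 8, 2, 14, 12, 6, 9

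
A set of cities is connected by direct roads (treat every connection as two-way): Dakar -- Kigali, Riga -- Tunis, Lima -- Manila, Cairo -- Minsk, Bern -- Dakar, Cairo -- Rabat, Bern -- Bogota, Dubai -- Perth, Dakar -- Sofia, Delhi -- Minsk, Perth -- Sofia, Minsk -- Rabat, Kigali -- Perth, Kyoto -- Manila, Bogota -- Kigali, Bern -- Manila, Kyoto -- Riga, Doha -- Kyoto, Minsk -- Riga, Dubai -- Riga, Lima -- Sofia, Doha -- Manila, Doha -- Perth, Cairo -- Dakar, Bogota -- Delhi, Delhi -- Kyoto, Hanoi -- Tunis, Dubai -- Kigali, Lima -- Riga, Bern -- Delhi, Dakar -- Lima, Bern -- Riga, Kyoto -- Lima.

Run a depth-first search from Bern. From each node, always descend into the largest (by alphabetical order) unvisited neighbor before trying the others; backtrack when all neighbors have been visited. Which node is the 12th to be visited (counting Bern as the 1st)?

Visit Bern
Bern → Riga
Riga → Tunis
Tunis → Hanoi
Riga → Minsk
Minsk → Rabat
Rabat → Cairo
Cairo → Dakar
Dakar → Sofia
Sofia → Perth
Perth → Kigali
Kigali → Dubai
Kigali → Bogota
Bogota → Delhi
Delhi → Kyoto
Kyoto → Manila
Manila → Lima
Manila → Doha

Visit order: Bern, Riga, Tunis, Hanoi, Minsk, Rabat, Cairo, Dakar, Sofia, Perth, Kigali, Dubai, Bogota, Delhi, Kyoto, Manila, Lima, Doha

Dubai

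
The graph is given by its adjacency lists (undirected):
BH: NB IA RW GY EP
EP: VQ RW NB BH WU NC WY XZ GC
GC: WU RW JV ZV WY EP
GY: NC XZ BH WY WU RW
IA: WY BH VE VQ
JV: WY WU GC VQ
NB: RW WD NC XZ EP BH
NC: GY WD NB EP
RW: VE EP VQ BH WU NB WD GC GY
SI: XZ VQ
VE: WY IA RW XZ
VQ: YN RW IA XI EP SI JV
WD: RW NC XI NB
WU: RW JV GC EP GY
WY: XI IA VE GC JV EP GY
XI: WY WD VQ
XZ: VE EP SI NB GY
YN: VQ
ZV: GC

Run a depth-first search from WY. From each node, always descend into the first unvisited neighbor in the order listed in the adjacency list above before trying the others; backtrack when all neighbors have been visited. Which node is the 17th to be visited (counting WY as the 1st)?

WU

Visit WY
WY → XI
XI → WD
WD → RW
RW → VE
VE → IA
IA → BH
BH → NB
NB → NC
NC → GY
GY → XZ
XZ → EP
EP → VQ
VQ → YN
VQ → SI
VQ → JV
JV → WU
WU → GC
GC → ZV

Visit order: WY, XI, WD, RW, VE, IA, BH, NB, NC, GY, XZ, EP, VQ, YN, SI, JV, WU, GC, ZV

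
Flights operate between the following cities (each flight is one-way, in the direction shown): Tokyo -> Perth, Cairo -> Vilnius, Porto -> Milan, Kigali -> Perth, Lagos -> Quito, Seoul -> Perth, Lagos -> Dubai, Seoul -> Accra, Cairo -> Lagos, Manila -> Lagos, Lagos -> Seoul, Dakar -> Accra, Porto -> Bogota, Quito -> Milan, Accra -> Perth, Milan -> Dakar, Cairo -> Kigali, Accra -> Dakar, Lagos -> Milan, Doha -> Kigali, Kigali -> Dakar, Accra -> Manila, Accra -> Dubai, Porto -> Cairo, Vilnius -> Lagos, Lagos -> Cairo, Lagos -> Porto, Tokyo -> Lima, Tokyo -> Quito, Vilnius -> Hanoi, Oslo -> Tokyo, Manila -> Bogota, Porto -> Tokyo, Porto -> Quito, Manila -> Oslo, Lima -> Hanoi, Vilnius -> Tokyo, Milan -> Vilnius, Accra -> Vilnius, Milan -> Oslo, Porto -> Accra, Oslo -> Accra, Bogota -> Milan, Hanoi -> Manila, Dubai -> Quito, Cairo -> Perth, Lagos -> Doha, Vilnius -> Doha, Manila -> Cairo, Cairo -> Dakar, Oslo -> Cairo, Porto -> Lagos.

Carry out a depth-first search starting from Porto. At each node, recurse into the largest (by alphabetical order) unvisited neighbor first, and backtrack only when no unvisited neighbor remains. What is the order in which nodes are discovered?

Porto → Tokyo → Quito → Milan → Vilnius → Lagos → Seoul → Perth → Accra → Manila → Oslo → Cairo → Kigali → Dakar → Bogota → Dubai → Doha → Hanoi → Lima

Visit Porto
Porto → Tokyo
Tokyo → Quito
Quito → Milan
Milan → Vilnius
Vilnius → Lagos
Lagos → Seoul
Seoul → Perth
Seoul → Accra
Accra → Manila
Manila → Oslo
Oslo → Cairo
Cairo → Kigali
Kigali → Dakar
Manila → Bogota
Accra → Dubai
Lagos → Doha
Vilnius → Hanoi
Tokyo → Lima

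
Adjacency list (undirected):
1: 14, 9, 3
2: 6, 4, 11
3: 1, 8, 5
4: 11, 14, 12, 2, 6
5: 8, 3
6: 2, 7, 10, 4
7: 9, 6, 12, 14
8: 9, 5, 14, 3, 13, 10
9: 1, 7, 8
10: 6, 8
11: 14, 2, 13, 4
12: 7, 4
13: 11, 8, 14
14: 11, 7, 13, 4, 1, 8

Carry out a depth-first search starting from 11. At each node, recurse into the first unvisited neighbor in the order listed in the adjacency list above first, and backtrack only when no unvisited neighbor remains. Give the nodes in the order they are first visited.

Visit 11
11 → 14
14 → 7
7 → 9
9 → 1
1 → 3
3 → 8
8 → 5
8 → 13
8 → 10
10 → 6
6 → 2
2 → 4
4 → 12

11 → 14 → 7 → 9 → 1 → 3 → 8 → 5 → 13 → 10 → 6 → 2 → 4 → 12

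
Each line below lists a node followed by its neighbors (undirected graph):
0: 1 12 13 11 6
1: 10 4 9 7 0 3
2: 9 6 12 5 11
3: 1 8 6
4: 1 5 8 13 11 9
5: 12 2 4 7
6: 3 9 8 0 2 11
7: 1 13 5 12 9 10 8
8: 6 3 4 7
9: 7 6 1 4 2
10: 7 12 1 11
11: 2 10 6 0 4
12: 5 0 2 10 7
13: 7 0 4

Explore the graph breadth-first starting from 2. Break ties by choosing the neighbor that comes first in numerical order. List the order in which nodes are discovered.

2 → 5 → 6 → 9 → 11 → 12 → 4 → 7 → 0 → 3 → 8 → 1 → 10 → 13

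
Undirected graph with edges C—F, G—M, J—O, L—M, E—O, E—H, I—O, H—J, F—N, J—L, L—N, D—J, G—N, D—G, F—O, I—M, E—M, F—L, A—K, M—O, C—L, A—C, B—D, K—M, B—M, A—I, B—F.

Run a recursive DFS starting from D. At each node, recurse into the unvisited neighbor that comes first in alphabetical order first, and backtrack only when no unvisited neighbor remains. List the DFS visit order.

D -> B -> F -> C -> A -> I -> M -> E -> H -> J -> L -> N -> G -> O -> K

Visit D
D → B
B → F
F → C
C → A
A → I
I → M
M → E
E → H
H → J
J → L
L → N
N → G
J → O
M → K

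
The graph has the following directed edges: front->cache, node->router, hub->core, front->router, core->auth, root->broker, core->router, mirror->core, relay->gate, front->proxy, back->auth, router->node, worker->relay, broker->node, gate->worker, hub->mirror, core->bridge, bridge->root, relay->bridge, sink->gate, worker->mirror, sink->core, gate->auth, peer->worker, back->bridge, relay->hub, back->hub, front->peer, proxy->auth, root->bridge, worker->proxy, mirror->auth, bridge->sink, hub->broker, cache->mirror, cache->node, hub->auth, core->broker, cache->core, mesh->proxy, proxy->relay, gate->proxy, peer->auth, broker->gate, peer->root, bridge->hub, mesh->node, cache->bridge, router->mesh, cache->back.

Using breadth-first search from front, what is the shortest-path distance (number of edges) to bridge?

2

Level 0: front
Level 1: cache, peer, proxy, router
Level 2: auth, back, bridge, core, mesh, mirror, node, relay, root, worker
Level 3: broker, gate, hub, sink
bridge first appears at level 2.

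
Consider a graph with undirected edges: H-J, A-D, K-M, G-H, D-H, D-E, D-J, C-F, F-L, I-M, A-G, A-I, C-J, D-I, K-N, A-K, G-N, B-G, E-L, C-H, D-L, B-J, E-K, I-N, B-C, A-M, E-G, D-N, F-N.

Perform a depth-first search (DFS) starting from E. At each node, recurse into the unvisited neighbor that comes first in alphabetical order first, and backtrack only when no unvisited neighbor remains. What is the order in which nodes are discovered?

E, D, A, G, B, C, F, L, N, I, M, K, H, J

Visit E
E → D
D → A
A → G
G → B
B → C
C → F
F → L
F → N
N → I
I → M
M → K
C → H
H → J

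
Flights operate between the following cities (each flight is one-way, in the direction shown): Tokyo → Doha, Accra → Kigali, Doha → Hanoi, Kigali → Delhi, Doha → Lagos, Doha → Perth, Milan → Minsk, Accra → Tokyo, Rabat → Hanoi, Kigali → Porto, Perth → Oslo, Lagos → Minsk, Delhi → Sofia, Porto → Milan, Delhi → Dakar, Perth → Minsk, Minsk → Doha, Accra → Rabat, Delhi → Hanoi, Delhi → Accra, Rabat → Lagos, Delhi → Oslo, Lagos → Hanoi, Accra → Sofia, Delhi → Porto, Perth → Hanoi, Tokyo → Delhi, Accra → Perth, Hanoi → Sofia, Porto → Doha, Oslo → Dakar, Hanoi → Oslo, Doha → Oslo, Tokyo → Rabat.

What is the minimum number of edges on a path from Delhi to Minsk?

3

Level 0: Delhi
Level 1: Accra, Dakar, Hanoi, Oslo, Porto, Sofia
Level 2: Doha, Kigali, Milan, Perth, Rabat, Tokyo
Level 3: Lagos, Minsk
Minsk first appears at level 3.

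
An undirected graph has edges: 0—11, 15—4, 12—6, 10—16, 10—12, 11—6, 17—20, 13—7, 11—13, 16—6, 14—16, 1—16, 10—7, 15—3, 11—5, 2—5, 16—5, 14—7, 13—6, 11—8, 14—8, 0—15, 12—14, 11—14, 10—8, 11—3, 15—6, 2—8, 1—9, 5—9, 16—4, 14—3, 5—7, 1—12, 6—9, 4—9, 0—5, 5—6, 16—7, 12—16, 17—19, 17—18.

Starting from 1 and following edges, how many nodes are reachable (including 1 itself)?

17

BFS from 1 visits: 1, 9, 12, 16, 4, 5, 6, 10, 14, 7, 15, 0, 2, 11, 13, 8, 3
Reachable nodes: 17 of 21 total.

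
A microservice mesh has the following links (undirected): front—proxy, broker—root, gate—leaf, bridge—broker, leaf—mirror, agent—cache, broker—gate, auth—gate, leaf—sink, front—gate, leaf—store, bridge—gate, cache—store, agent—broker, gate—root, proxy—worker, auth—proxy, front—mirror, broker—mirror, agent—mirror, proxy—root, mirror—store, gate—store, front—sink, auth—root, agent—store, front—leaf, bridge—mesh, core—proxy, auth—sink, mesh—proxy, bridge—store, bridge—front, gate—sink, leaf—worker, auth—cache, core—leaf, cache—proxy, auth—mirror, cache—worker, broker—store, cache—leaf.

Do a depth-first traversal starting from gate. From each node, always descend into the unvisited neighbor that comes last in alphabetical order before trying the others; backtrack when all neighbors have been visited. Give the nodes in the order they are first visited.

gate store mirror leaf worker proxy root broker bridge mesh front sink auth cache agent core

Visit gate
gate → store
store → mirror
mirror → leaf
leaf → worker
worker → proxy
proxy → root
root → broker
broker → bridge
bridge → mesh
bridge → front
front → sink
sink → auth
auth → cache
cache → agent
proxy → core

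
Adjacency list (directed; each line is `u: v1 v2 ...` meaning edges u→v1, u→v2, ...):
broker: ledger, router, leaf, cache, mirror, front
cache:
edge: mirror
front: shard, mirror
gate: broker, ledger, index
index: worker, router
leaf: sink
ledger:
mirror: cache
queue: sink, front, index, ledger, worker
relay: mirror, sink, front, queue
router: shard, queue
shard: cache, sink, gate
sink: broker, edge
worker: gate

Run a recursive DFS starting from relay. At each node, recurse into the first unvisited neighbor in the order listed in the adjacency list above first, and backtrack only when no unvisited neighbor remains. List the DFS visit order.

relay, mirror, cache, sink, broker, ledger, router, shard, gate, index, worker, queue, front, leaf, edge

Visit relay
relay → mirror
mirror → cache
relay → sink
sink → broker
broker → ledger
broker → router
router → shard
shard → gate
gate → index
index → worker
router → queue
queue → front
broker → leaf
sink → edge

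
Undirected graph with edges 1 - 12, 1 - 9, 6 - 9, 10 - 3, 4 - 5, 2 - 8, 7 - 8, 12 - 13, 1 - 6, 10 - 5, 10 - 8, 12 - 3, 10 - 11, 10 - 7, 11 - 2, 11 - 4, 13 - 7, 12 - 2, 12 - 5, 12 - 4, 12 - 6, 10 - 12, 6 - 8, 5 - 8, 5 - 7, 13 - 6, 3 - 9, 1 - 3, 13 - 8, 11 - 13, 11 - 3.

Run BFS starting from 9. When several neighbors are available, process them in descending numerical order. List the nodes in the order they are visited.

9 -> 6 -> 3 -> 1 -> 13 -> 12 -> 8 -> 11 -> 10 -> 7 -> 5 -> 4 -> 2

Visit 9; enqueue 6, 3, 1 → queue [6, 3, 1]
Visit 6; enqueue 13, 12, 8 → queue [3, 1, 13, 12, 8]
Visit 3; enqueue 11, 10 → queue [1, 13, 12, 8, 11, 10]
Visit 1 → queue [13, 12, 8, 11, 10]
Visit 13; enqueue 7 → queue [12, 8, 11, 10, 7]
Visit 12; enqueue 5, 4, 2 → queue [8, 11, 10, 7, 5, 4, 2]
Visit 8 → queue [11, 10, 7, 5, 4, 2]
Visit 11 → queue [10, 7, 5, 4, 2]
Visit 10 → queue [7, 5, 4, 2]
Visit 7 → queue [5, 4, 2]
Visit 5 → queue [4, 2]
Visit 4 → queue [2]
Visit 2 → queue []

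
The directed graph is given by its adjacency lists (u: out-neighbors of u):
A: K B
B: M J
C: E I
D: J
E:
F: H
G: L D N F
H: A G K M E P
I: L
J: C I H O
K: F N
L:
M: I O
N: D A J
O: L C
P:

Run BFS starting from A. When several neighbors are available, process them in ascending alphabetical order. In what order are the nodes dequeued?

Visit A; enqueue B, K → queue [B, K]
Visit B; enqueue J, M → queue [K, J, M]
Visit K; enqueue F, N → queue [J, M, F, N]
Visit J; enqueue C, H, I, O → queue [M, F, N, C, H, I, O]
Visit M → queue [F, N, C, H, I, O]
Visit F → queue [N, C, H, I, O]
Visit N; enqueue D → queue [C, H, I, O, D]
Visit C; enqueue E → queue [H, I, O, D, E]
Visit H; enqueue G, P → queue [I, O, D, E, G, P]
Visit I; enqueue L → queue [O, D, E, G, P, L]
Visit O → queue [D, E, G, P, L]
Visit D → queue [E, G, P, L]
Visit E → queue [G, P, L]
Visit G → queue [P, L]
Visit P → queue [L]
Visit L → queue []

A, B, K, J, M, F, N, C, H, I, O, D, E, G, P, L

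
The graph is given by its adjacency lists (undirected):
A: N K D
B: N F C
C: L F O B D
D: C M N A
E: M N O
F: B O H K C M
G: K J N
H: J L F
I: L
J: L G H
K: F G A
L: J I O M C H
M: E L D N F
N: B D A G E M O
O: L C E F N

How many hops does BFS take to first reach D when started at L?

Level 0: L
Level 1: C, H, I, J, M, O
Level 2: B, D, E, F, G, N
Level 3: A, K
D first appears at level 2.

2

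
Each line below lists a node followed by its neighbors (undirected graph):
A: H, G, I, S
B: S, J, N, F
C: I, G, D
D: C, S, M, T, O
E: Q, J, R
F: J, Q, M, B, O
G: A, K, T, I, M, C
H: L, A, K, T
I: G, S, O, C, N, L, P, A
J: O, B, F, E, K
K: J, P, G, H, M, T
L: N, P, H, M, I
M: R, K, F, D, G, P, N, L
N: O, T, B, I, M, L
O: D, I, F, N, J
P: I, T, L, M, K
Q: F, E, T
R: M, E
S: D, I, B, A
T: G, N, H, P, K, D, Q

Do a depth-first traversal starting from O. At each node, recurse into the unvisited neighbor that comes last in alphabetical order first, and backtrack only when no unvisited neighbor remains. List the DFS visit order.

O, N, T, Q, F, M, R, E, J, K, P, L, I, S, D, C, G, A, H, B

Visit O
O → N
N → T
T → Q
Q → F
F → M
M → R
R → E
E → J
J → K
K → P
P → L
L → I
I → S
S → D
D → C
C → G
G → A
A → H
S → B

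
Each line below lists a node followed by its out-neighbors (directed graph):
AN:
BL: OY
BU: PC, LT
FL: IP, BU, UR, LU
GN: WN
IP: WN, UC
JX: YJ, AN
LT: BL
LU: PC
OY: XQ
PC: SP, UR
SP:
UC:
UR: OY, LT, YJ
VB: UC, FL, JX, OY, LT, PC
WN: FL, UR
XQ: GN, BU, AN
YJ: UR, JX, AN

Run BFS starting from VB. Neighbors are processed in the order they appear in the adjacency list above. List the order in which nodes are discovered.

VB UC FL JX OY LT PC IP BU UR LU YJ AN XQ BL SP WN GN

Visit VB; enqueue UC, FL, JX, OY, LT, PC → queue [UC, FL, JX, OY, LT, PC]
Visit UC → queue [FL, JX, OY, LT, PC]
Visit FL; enqueue IP, BU, UR, LU → queue [JX, OY, LT, PC, IP, BU, UR, LU]
Visit JX; enqueue YJ, AN → queue [OY, LT, PC, IP, BU, UR, LU, YJ, AN]
Visit OY; enqueue XQ → queue [LT, PC, IP, BU, UR, LU, YJ, AN, XQ]
Visit LT; enqueue BL → queue [PC, IP, BU, UR, LU, YJ, AN, XQ, BL]
Visit PC; enqueue SP → queue [IP, BU, UR, LU, YJ, AN, XQ, BL, SP]
Visit IP; enqueue WN → queue [BU, UR, LU, YJ, AN, XQ, BL, SP, WN]
Visit BU → queue [UR, LU, YJ, AN, XQ, BL, SP, WN]
Visit UR → queue [LU, YJ, AN, XQ, BL, SP, WN]
Visit LU → queue [YJ, AN, XQ, BL, SP, WN]
Visit YJ → queue [AN, XQ, BL, SP, WN]
Visit AN → queue [XQ, BL, SP, WN]
Visit XQ; enqueue GN → queue [BL, SP, WN, GN]
Visit BL → queue [SP, WN, GN]
Visit SP → queue [WN, GN]
Visit WN → queue [GN]
Visit GN → queue []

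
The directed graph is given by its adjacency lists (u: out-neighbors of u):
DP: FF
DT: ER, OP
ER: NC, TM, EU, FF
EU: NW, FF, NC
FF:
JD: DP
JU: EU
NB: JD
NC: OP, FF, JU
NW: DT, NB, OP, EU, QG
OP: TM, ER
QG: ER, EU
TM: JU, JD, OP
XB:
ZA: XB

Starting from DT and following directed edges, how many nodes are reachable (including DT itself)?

13

BFS from DT visits: DT, OP, ER, TM, NC, FF, EU, JU, JD, NW, DP, QG, NB
Reachable nodes: 13 of 15 total.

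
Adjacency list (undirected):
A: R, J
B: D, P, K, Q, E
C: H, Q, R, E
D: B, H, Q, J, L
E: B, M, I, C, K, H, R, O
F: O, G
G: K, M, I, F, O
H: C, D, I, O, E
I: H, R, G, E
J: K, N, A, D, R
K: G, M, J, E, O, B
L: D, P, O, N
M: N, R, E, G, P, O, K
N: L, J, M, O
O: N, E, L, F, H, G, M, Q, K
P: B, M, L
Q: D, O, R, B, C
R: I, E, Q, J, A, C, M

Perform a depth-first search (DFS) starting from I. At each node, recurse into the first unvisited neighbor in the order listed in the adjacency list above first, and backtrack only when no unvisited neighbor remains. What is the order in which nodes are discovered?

I → H → C → Q → D → B → P → M → N → L → O → E → K → G → F → J → A → R

Visit I
I → H
H → C
C → Q
Q → D
D → B
B → P
P → M
M → N
N → L
L → O
O → E
E → K
K → G
G → F
K → J
J → A
A → R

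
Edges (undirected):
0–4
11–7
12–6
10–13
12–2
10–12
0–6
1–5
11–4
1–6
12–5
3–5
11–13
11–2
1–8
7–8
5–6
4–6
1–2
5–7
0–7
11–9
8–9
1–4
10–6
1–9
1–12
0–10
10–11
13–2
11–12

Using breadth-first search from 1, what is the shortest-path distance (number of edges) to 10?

Level 0: 1
Level 1: 2, 4, 5, 6, 8, 9, 12
Level 2: 0, 3, 7, 10, 11, 13
10 first appears at level 2.

2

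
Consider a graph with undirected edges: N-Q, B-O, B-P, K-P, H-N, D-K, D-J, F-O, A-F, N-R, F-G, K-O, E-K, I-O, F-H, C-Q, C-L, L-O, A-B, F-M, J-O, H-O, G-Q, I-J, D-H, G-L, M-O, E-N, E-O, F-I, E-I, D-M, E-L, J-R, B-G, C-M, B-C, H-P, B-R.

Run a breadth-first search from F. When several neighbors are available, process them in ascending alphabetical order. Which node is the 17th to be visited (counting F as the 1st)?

Visit F; enqueue A, G, H, I, M, O → queue [A, G, H, I, M, O]
Visit A; enqueue B → queue [G, H, I, M, O, B]
Visit G; enqueue L, Q → queue [H, I, M, O, B, L, Q]
Visit H; enqueue D, N, P → queue [I, M, O, B, L, Q, D, N, P]
Visit I; enqueue E, J → queue [M, O, B, L, Q, D, N, P, E, J]
Visit M; enqueue C → queue [O, B, L, Q, D, N, P, E, J, C]
Visit O; enqueue K → queue [B, L, Q, D, N, P, E, J, C, K]
Visit B; enqueue R → queue [L, Q, D, N, P, E, J, C, K, R]
Visit L → queue [Q, D, N, P, E, J, C, K, R]
Visit Q → queue [D, N, P, E, J, C, K, R]
Visit D → queue [N, P, E, J, C, K, R]
Visit N → queue [P, E, J, C, K, R]
Visit P → queue [E, J, C, K, R]
Visit E → queue [J, C, K, R]
Visit J → queue [C, K, R]
Visit C → queue [K, R]
Visit K → queue [R]
Visit R → queue []

Visit order: F, A, G, H, I, M, O, B, L, Q, D, N, P, E, J, C, K, R

K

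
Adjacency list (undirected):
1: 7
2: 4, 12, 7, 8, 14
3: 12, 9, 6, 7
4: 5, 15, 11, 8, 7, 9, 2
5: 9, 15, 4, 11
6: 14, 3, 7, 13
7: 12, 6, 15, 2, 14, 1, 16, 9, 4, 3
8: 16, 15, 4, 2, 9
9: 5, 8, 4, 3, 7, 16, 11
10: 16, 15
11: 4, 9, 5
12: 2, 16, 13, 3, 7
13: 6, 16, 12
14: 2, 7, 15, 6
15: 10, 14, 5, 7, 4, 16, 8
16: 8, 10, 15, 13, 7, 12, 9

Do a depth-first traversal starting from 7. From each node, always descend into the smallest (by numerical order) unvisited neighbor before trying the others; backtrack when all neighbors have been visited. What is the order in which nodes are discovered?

Visit 7
7 → 1
7 → 2
2 → 4
4 → 5
5 → 9
9 → 3
3 → 6
6 → 13
13 → 12
12 → 16
16 → 8
8 → 15
15 → 10
15 → 14
9 → 11

7 1 2 4 5 9 3 6 13 12 16 8 15 10 14 11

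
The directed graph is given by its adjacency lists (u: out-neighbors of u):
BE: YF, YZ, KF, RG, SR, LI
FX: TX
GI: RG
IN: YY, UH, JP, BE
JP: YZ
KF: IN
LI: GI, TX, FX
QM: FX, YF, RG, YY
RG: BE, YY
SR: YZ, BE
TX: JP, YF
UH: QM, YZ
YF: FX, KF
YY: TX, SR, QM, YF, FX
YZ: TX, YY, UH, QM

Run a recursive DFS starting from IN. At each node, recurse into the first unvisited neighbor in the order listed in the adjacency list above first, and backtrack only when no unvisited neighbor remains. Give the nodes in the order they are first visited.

Visit IN
IN → YY
YY → TX
TX → JP
JP → YZ
YZ → UH
UH → QM
QM → FX
QM → YF
YF → KF
QM → RG
RG → BE
BE → SR
BE → LI
LI → GI

IN, YY, TX, JP, YZ, UH, QM, FX, YF, KF, RG, BE, SR, LI, GI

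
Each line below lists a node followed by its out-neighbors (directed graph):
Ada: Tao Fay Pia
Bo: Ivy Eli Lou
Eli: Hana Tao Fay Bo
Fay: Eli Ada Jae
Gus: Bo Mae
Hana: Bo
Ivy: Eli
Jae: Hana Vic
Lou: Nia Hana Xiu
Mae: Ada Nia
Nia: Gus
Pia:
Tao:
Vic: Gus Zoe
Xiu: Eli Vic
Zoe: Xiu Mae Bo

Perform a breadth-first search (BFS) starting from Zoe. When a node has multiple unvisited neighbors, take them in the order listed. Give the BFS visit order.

Zoe -> Xiu -> Mae -> Bo -> Eli -> Vic -> Ada -> Nia -> Ivy -> Lou -> Hana -> Tao -> Fay -> Gus -> Pia -> Jae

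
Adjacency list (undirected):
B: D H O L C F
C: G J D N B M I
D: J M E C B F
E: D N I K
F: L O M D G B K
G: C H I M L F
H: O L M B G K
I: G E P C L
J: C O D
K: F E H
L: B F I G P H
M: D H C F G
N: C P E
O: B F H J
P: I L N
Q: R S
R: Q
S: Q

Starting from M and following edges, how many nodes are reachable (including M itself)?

BFS from M visits: M, C, D, F, G, H, B, I, J, N, E, K, L, O, P
Reachable nodes: 15 of 18 total.

15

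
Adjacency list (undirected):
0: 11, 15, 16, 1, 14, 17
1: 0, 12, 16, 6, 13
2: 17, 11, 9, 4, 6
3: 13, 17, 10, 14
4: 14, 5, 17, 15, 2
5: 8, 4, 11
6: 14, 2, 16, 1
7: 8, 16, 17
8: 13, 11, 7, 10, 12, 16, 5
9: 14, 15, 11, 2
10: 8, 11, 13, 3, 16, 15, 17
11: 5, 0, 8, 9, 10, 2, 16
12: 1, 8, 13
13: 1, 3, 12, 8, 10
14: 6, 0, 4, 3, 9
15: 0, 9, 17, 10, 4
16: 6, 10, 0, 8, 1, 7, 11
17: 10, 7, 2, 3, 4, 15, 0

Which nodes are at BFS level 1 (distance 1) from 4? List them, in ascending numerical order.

Level 0: 4
Level 1: 2, 5, 14, 15, 17
Level 2: 0, 3, 6, 7, 8, 9, 10, 11
Level 3: 1, 12, 13, 16

2, 5, 14, 15, 17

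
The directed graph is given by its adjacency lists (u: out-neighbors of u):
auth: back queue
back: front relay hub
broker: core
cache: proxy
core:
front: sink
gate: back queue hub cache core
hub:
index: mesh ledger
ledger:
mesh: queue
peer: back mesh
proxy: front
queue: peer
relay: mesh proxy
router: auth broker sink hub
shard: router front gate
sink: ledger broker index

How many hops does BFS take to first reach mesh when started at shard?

4

Level 0: shard
Level 1: front, gate, router
Level 2: auth, back, broker, cache, core, hub, queue, sink
Level 3: index, ledger, peer, proxy, relay
Level 4: mesh
mesh first appears at level 4.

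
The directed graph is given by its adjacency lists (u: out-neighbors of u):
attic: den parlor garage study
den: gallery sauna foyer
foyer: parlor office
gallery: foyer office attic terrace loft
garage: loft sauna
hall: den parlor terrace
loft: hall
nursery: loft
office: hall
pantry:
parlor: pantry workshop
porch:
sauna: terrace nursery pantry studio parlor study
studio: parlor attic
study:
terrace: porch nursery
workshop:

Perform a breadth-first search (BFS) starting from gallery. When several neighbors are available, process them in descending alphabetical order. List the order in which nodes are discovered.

Visit gallery; enqueue terrace, office, loft, foyer, attic → queue [terrace, office, loft, foyer, attic]
Visit terrace; enqueue porch, nursery → queue [office, loft, foyer, attic, porch, nursery]
Visit office; enqueue hall → queue [loft, foyer, attic, porch, nursery, hall]
Visit loft → queue [foyer, attic, porch, nursery, hall]
Visit foyer; enqueue parlor → queue [attic, porch, nursery, hall, parlor]
Visit attic; enqueue study, garage, den → queue [porch, nursery, hall, parlor, study, garage, den]
Visit porch → queue [nursery, hall, parlor, study, garage, den]
Visit nursery → queue [hall, parlor, study, garage, den]
Visit hall → queue [parlor, study, garage, den]
Visit parlor; enqueue workshop, pantry → queue [study, garage, den, workshop, pantry]
Visit study → queue [garage, den, workshop, pantry]
Visit garage; enqueue sauna → queue [den, workshop, pantry, sauna]
Visit den → queue [workshop, pantry, sauna]
Visit workshop → queue [pantry, sauna]
Visit pantry → queue [sauna]
Visit sauna; enqueue studio → queue [studio]
Visit studio → queue []

gallery, terrace, office, loft, foyer, attic, porch, nursery, hall, parlor, study, garage, den, workshop, pantry, sauna, studio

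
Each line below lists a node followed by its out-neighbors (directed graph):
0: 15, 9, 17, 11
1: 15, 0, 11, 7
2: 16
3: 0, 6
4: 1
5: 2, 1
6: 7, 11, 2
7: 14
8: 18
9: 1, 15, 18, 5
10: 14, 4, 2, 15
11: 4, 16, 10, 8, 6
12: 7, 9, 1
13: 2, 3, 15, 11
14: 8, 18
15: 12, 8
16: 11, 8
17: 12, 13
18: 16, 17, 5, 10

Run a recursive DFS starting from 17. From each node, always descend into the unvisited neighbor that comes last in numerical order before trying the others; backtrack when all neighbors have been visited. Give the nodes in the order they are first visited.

17, 13, 15, 12, 9, 18, 16, 11, 10, 14, 8, 4, 1, 7, 0, 2, 6, 5, 3

Visit 17
17 → 13
13 → 15
15 → 12
12 → 9
9 → 18
18 → 16
16 → 11
11 → 10
10 → 14
14 → 8
10 → 4
4 → 1
1 → 7
1 → 0
10 → 2
11 → 6
18 → 5
13 → 3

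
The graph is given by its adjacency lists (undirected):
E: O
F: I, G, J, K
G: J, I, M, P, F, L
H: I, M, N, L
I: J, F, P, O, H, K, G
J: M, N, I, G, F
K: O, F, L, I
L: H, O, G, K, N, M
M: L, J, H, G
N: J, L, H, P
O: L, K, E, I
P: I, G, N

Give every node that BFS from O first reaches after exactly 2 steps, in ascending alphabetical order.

F, G, H, J, M, N, P

Level 0: O
Level 1: E, I, K, L
Level 2: F, G, H, J, M, N, P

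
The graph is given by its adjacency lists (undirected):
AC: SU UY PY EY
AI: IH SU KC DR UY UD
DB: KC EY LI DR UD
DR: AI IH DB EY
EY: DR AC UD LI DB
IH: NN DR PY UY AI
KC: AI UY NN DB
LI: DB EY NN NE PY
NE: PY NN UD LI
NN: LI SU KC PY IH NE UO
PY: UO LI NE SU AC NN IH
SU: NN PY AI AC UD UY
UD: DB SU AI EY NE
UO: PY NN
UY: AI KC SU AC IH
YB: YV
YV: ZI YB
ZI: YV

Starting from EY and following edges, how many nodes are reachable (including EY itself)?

15

BFS from EY visits: EY, AC, DB, DR, LI, UD, PY, SU, UY, KC, AI, IH, NE, NN, UO
Reachable nodes: 15 of 18 total.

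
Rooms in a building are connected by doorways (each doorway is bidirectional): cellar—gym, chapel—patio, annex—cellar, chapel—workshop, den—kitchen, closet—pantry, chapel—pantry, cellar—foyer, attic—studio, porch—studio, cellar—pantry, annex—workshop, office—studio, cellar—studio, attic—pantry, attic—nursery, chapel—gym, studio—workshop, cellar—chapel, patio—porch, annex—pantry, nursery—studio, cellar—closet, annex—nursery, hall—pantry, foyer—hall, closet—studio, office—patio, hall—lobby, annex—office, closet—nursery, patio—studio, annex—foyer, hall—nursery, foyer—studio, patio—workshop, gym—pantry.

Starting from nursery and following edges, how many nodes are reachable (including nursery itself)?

BFS from nursery visits: nursery, studio, hall, closet, attic, annex, workshop, porch, patio, office, foyer, cellar, pantry, lobby, chapel, gym
Reachable nodes: 16 of 18 total.

16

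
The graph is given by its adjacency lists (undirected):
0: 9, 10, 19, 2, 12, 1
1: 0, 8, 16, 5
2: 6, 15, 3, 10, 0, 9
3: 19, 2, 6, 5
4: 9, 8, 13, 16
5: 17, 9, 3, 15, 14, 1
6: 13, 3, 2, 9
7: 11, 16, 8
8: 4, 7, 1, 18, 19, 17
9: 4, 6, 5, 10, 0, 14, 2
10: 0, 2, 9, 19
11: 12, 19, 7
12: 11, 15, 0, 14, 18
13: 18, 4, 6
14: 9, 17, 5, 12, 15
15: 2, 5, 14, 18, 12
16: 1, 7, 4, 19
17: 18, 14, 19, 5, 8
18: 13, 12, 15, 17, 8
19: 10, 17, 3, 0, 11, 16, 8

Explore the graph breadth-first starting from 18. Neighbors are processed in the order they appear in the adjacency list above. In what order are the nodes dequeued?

Visit 18; enqueue 13, 12, 15, 17, 8 → queue [13, 12, 15, 17, 8]
Visit 13; enqueue 4, 6 → queue [12, 15, 17, 8, 4, 6]
Visit 12; enqueue 11, 0, 14 → queue [15, 17, 8, 4, 6, 11, 0, 14]
Visit 15; enqueue 2, 5 → queue [17, 8, 4, 6, 11, 0, 14, 2, 5]
Visit 17; enqueue 19 → queue [8, 4, 6, 11, 0, 14, 2, 5, 19]
Visit 8; enqueue 7, 1 → queue [4, 6, 11, 0, 14, 2, 5, 19, 7, 1]
Visit 4; enqueue 9, 16 → queue [6, 11, 0, 14, 2, 5, 19, 7, 1, 9, 16]
Visit 6; enqueue 3 → queue [11, 0, 14, 2, 5, 19, 7, 1, 9, 16, 3]
Visit 11 → queue [0, 14, 2, 5, 19, 7, 1, 9, 16, 3]
Visit 0; enqueue 10 → queue [14, 2, 5, 19, 7, 1, 9, 16, 3, 10]
Visit 14 → queue [2, 5, 19, 7, 1, 9, 16, 3, 10]
Visit 2 → queue [5, 19, 7, 1, 9, 16, 3, 10]
Visit 5 → queue [19, 7, 1, 9, 16, 3, 10]
Visit 19 → queue [7, 1, 9, 16, 3, 10]
Visit 7 → queue [1, 9, 16, 3, 10]
Visit 1 → queue [9, 16, 3, 10]
Visit 9 → queue [16, 3, 10]
Visit 16 → queue [3, 10]
Visit 3 → queue [10]
Visit 10 → queue []

18, 13, 12, 15, 17, 8, 4, 6, 11, 0, 14, 2, 5, 19, 7, 1, 9, 16, 3, 10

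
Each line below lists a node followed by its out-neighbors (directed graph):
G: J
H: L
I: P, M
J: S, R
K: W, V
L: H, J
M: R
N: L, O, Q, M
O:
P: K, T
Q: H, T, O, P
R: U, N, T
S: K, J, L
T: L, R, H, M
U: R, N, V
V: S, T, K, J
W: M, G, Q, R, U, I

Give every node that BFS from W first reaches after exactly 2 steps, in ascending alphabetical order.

Level 0: W
Level 1: G, I, M, Q, R, U
Level 2: H, J, N, O, P, T, V
Level 3: K, L, S

H, J, N, O, P, T, V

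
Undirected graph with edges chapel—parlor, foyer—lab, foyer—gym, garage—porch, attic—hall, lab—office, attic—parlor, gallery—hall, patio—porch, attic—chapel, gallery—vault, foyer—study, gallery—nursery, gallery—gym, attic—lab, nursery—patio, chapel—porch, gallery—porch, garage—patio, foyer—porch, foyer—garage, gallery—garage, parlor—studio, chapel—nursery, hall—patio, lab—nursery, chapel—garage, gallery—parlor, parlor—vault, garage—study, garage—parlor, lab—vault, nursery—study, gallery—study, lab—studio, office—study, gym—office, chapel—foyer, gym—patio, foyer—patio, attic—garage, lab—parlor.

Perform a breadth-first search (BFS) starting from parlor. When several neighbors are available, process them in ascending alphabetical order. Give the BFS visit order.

parlor -> attic -> chapel -> gallery -> garage -> lab -> studio -> vault -> hall -> foyer -> nursery -> porch -> gym -> study -> patio -> office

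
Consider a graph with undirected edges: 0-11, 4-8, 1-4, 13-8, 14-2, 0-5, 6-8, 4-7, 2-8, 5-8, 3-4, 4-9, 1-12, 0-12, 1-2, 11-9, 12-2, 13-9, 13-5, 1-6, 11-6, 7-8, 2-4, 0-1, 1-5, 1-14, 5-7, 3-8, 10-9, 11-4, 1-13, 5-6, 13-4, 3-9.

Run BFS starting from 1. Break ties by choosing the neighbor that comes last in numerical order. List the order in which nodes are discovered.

Visit 1; enqueue 14, 13, 12, 6, 5, 4, 2, 0 → queue [14, 13, 12, 6, 5, 4, 2, 0]
Visit 14 → queue [13, 12, 6, 5, 4, 2, 0]
Visit 13; enqueue 9, 8 → queue [12, 6, 5, 4, 2, 0, 9, 8]
Visit 12 → queue [6, 5, 4, 2, 0, 9, 8]
Visit 6; enqueue 11 → queue [5, 4, 2, 0, 9, 8, 11]
Visit 5; enqueue 7 → queue [4, 2, 0, 9, 8, 11, 7]
Visit 4; enqueue 3 → queue [2, 0, 9, 8, 11, 7, 3]
Visit 2 → queue [0, 9, 8, 11, 7, 3]
Visit 0 → queue [9, 8, 11, 7, 3]
Visit 9; enqueue 10 → queue [8, 11, 7, 3, 10]
Visit 8 → queue [11, 7, 3, 10]
Visit 11 → queue [7, 3, 10]
Visit 7 → queue [3, 10]
Visit 3 → queue [10]
Visit 10 → queue []

1 14 13 12 6 5 4 2 0 9 8 11 7 3 10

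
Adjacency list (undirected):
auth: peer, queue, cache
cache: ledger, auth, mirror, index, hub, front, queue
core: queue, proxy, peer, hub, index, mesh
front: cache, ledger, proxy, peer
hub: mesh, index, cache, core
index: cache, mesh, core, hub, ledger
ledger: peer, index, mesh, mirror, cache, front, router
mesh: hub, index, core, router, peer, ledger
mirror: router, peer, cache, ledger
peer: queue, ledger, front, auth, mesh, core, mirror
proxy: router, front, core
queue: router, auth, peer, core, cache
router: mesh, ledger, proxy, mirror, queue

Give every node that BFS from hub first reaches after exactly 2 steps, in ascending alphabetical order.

auth, front, ledger, mirror, peer, proxy, queue, router

Level 0: hub
Level 1: cache, core, index, mesh
Level 2: auth, front, ledger, mirror, peer, proxy, queue, router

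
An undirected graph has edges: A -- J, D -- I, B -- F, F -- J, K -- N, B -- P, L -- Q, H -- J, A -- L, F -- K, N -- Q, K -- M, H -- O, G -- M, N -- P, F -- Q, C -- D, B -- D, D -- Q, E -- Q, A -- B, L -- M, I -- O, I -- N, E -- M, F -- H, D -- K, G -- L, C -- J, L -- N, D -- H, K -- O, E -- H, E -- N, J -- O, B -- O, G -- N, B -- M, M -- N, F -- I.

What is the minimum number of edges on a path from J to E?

Level 0: J
Level 1: A, C, F, H, O
Level 2: B, D, E, I, K, L, Q
Level 3: G, M, N, P
E first appears at level 2.

2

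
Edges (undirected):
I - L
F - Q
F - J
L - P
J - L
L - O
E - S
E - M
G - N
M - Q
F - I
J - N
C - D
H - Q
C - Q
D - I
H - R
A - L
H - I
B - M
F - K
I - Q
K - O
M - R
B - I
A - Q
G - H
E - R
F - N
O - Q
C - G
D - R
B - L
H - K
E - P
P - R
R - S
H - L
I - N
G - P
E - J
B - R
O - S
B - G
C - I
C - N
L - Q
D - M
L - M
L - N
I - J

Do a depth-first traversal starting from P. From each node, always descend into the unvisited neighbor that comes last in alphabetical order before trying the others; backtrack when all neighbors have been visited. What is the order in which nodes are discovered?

Visit P
P → R
R → S
S → O
O → Q
Q → M
M → L
L → N
N → J
J → I
I → H
H → K
K → F
H → G
G → C
C → D
G → B
J → E
L → A

P R S O Q M L N J I H K F G C D B E A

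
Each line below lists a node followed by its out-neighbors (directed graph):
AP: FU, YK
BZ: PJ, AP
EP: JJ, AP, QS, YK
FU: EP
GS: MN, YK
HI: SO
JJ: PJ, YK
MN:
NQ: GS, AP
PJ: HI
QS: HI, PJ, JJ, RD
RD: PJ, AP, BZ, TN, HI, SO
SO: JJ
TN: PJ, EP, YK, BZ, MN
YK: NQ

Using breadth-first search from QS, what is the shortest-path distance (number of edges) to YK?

2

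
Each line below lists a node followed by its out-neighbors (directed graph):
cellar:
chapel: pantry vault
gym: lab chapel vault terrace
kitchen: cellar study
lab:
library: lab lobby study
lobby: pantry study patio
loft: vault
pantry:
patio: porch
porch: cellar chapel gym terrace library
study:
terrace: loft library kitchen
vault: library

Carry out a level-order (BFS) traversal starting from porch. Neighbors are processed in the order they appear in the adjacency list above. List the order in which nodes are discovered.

porch cellar chapel gym terrace library pantry vault lab loft kitchen lobby study patio

Visit porch; enqueue cellar, chapel, gym, terrace, library → queue [cellar, chapel, gym, terrace, library]
Visit cellar → queue [chapel, gym, terrace, library]
Visit chapel; enqueue pantry, vault → queue [gym, terrace, library, pantry, vault]
Visit gym; enqueue lab → queue [terrace, library, pantry, vault, lab]
Visit terrace; enqueue loft, kitchen → queue [library, pantry, vault, lab, loft, kitchen]
Visit library; enqueue lobby, study → queue [pantry, vault, lab, loft, kitchen, lobby, study]
Visit pantry → queue [vault, lab, loft, kitchen, lobby, study]
Visit vault → queue [lab, loft, kitchen, lobby, study]
Visit lab → queue [loft, kitchen, lobby, study]
Visit loft → queue [kitchen, lobby, study]
Visit kitchen → queue [lobby, study]
Visit lobby; enqueue patio → queue [study, patio]
Visit study → queue [patio]
Visit patio → queue []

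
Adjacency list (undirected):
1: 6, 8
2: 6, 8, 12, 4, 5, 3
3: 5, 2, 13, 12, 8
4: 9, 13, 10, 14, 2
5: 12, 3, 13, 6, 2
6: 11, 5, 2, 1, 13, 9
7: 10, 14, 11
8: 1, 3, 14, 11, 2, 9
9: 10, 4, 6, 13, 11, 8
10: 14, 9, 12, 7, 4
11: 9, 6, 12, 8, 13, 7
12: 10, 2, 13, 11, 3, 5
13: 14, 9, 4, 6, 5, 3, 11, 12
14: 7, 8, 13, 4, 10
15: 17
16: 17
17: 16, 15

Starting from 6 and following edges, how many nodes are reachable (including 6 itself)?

14

BFS from 6 visits: 6, 1, 2, 5, 9, 11, 13, 8, 3, 4, 12, 10, 7, 14
Reachable nodes: 14 of 17 total.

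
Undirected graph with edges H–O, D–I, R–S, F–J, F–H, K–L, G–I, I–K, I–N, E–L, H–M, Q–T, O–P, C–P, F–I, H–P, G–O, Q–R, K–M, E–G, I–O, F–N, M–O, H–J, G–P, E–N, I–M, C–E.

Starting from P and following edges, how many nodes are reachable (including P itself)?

BFS from P visits: P, O, H, G, C, M, I, J, F, E, K, N, D, L
Reachable nodes: 14 of 18 total.

14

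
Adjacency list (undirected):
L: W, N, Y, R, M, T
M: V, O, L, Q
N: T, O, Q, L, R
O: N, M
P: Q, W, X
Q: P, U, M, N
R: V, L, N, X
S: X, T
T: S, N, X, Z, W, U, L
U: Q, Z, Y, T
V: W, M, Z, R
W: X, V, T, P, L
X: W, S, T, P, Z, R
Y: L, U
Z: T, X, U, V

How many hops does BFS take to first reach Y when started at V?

3

Level 0: V
Level 1: M, R, W, Z
Level 2: L, N, O, P, Q, T, U, X
Level 3: S, Y
Y first appears at level 3.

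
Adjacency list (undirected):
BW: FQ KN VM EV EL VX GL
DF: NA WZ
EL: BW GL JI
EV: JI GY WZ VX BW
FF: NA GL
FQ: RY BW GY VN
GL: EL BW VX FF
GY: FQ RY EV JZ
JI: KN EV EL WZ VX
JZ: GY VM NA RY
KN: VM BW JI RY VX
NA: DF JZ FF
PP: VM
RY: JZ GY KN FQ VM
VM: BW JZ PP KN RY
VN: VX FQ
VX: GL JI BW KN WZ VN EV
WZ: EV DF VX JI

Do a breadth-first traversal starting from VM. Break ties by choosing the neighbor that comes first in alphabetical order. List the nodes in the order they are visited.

VM → BW → JZ → KN → PP → RY → EL → EV → FQ → GL → VX → GY → NA → JI → WZ → VN → FF → DF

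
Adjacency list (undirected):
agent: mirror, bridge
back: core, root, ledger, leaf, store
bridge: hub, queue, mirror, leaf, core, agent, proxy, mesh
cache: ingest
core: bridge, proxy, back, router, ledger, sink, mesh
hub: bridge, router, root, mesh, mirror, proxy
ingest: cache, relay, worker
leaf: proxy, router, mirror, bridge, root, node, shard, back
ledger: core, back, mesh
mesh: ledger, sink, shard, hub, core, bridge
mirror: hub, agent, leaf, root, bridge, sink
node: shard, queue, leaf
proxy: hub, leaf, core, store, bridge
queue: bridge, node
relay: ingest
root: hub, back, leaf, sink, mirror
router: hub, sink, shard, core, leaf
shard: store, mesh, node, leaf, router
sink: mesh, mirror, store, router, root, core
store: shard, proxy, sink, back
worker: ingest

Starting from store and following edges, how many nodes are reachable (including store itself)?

BFS from store visits: store, sink, shard, proxy, back, router, root, mirror, mesh, core, node, leaf, hub, bridge, ledger, agent, queue
Reachable nodes: 17 of 21 total.

17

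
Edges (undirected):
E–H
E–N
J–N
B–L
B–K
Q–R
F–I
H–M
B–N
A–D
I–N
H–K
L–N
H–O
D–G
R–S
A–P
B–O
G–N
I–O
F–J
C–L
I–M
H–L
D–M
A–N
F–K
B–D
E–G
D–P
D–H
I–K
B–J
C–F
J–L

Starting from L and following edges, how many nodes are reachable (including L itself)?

BFS from L visits: L, N, J, H, C, B, I, G, E, A, F, O, M, K, D, P
Reachable nodes: 16 of 19 total.

16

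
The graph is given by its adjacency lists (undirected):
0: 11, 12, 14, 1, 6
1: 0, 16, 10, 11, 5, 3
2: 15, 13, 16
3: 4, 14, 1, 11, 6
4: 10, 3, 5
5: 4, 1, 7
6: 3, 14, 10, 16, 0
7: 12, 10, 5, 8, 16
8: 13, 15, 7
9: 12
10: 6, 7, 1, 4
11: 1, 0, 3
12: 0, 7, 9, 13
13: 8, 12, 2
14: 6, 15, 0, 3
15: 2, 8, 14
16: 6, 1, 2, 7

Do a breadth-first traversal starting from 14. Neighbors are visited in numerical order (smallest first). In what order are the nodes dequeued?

14 -> 0 -> 3 -> 6 -> 15 -> 1 -> 11 -> 12 -> 4 -> 10 -> 16 -> 2 -> 8 -> 5 -> 7 -> 9 -> 13

Visit 14; enqueue 0, 3, 6, 15 → queue [0, 3, 6, 15]
Visit 0; enqueue 1, 11, 12 → queue [3, 6, 15, 1, 11, 12]
Visit 3; enqueue 4 → queue [6, 15, 1, 11, 12, 4]
Visit 6; enqueue 10, 16 → queue [15, 1, 11, 12, 4, 10, 16]
Visit 15; enqueue 2, 8 → queue [1, 11, 12, 4, 10, 16, 2, 8]
Visit 1; enqueue 5 → queue [11, 12, 4, 10, 16, 2, 8, 5]
Visit 11 → queue [12, 4, 10, 16, 2, 8, 5]
Visit 12; enqueue 7, 9, 13 → queue [4, 10, 16, 2, 8, 5, 7, 9, 13]
Visit 4 → queue [10, 16, 2, 8, 5, 7, 9, 13]
Visit 10 → queue [16, 2, 8, 5, 7, 9, 13]
Visit 16 → queue [2, 8, 5, 7, 9, 13]
Visit 2 → queue [8, 5, 7, 9, 13]
Visit 8 → queue [5, 7, 9, 13]
Visit 5 → queue [7, 9, 13]
Visit 7 → queue [9, 13]
Visit 9 → queue [13]
Visit 13 → queue []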